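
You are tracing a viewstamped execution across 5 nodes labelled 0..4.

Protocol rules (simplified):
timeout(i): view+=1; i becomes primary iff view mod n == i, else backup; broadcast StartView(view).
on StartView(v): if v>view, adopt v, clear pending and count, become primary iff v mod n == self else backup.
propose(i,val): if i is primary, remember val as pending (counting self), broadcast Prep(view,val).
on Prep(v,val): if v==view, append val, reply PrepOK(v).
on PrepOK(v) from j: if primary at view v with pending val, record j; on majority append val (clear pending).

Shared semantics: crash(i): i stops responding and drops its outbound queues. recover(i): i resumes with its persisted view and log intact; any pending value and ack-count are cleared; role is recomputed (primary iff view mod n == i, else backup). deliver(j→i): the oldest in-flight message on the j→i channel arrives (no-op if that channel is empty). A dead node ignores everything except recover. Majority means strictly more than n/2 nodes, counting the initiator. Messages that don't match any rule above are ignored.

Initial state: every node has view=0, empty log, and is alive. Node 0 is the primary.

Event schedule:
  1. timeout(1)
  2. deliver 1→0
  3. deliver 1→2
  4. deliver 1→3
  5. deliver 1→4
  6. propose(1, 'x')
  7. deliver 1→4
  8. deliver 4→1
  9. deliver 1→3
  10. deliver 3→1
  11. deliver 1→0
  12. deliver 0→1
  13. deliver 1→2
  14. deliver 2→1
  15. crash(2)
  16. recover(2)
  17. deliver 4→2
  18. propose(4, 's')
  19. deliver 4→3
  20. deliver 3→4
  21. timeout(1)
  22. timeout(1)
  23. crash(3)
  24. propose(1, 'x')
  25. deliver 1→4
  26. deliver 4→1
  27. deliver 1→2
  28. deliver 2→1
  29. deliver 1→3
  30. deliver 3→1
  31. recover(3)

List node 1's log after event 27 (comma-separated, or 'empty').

x

1. timeout(1):  <1:prim v1 ->
2. deliver 1→0:  <0:back v1 ->
3. deliver 1→2:  <2:back v1 ->
4. deliver 1→3:  <3:back v1 ->
5. deliver 1→4:  <4:back v1 ->
6. propose(1,'x'):  nop
7. deliver 1→4:  <4:back v1 x>
8. deliver 4→1:  nop
9. deliver 1→3:  <3:back v1 x>
10. deliver 3→1:  <1:prim v1 x>
11. deliver 1→0:  <0:back v1 x>
12. deliver 0→1:  nop
13. deliver 1→2:  <2:back v1 x>
14. deliver 2→1:  nop
15. crash(2):  <2:✗back v1 x>
16. recover(2):  <2:back v1 x>
17. deliver 4→2:  nop
18. propose(4,'s'):  nop
19. deliver 4→3:  nop
20. deliver 3→4:  nop
21. timeout(1):  <1:back v2 x>
22. timeout(1):  <1:back v3 x>
23. crash(3):  <3:✗back v1 x>
24. propose(1,'x'):  nop
25. deliver 1→4:  <4:back v2 x>
26. deliver 4→1:  nop
27. deliver 1→2:  <2:prim v2 x>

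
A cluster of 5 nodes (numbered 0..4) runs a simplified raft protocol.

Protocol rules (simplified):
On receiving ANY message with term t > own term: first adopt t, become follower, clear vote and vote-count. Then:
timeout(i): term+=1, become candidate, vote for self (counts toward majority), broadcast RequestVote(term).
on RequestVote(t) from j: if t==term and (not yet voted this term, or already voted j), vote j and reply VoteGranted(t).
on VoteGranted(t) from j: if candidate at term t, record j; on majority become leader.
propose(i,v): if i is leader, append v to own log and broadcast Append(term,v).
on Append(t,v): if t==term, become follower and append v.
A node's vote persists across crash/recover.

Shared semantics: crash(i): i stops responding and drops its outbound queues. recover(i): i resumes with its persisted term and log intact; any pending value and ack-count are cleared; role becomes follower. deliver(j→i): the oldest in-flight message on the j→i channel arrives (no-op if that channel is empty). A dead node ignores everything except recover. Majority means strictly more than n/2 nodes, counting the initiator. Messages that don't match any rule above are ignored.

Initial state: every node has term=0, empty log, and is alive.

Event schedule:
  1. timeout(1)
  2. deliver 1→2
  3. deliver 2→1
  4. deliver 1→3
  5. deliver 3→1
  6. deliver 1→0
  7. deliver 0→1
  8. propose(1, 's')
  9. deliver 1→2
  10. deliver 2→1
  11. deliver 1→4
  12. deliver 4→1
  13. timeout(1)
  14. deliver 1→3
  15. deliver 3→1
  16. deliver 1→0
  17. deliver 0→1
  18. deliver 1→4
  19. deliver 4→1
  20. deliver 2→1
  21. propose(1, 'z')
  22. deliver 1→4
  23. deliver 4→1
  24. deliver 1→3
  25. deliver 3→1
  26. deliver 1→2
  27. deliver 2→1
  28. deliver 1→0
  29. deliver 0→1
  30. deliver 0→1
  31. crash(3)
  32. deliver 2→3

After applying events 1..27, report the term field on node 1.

2

step 1 timeout(1): 1={cand,t=1,log=-}
step 2 deliver 1→2: 2={foll,t=1,log=-}
step 3 deliver 2→1: —
step 4 deliver 1→3: 3={foll,t=1,log=-}
step 5 deliver 3→1: 1={lead,t=1,log=-}
step 6 deliver 1→0: 0={foll,t=1,log=-}
step 7 deliver 0→1: —
step 8 propose(1,'s'): 1={lead,t=1,log=s}
step 9 deliver 1→2: 2={foll,t=1,log=s}
step 10 deliver 2→1: —
step 11 deliver 1→4: 4={foll,t=1,log=-}
step 12 deliver 4→1: —
step 13 timeout(1): 1={cand,t=2,log=s}
step 14 deliver 1→3: 3={foll,t=1,log=s}
step 15 deliver 3→1: —
step 16 deliver 1→0: 0={foll,t=1,log=s}
step 17 deliver 0→1: —
step 18 deliver 1→4: 4={foll,t=1,log=s}
step 19 deliver 4→1: —
step 20 deliver 2→1: —
step 21 propose(1,'z'): —
step 22 deliver 1→4: 4={foll,t=2,log=s}
step 23 deliver 4→1: —
step 24 deliver 1→3: 3={foll,t=2,log=s}
step 25 deliver 3→1: 1={lead,t=2,log=s}
step 26 deliver 1→2: 2={foll,t=2,log=s}
step 27 deliver 2→1: —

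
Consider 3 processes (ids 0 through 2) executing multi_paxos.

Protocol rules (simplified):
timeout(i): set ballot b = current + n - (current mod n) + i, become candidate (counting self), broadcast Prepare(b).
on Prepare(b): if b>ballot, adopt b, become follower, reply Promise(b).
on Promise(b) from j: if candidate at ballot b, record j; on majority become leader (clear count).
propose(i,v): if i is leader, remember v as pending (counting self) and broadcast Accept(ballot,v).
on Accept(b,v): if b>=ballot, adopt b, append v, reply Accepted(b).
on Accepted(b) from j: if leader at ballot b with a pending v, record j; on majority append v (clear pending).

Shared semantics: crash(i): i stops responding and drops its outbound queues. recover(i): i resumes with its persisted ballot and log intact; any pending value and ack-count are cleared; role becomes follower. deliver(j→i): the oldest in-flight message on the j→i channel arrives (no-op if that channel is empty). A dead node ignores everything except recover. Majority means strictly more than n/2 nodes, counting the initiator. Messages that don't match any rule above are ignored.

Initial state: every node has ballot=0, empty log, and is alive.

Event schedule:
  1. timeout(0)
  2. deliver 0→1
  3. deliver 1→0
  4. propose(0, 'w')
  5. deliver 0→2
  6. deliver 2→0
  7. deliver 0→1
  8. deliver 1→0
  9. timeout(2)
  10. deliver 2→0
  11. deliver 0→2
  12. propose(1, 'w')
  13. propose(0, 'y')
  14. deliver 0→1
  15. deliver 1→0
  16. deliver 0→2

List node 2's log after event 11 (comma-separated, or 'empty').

e1 timeout(0): 0[cand,b=3,-]
e2 deliver 0→1: 1[foll,b=3,-]
e3 deliver 1→0: 0[lead,b=3,-]
e4 propose(0,'w'): ·
e5 deliver 0→2: 2[foll,b=3,-]
e6 deliver 2→0: ·
e7 deliver 0→1: 1[foll,b=3,w]
e8 deliver 1→0: 0[lead,b=3,w]
e9 timeout(2): 2[cand,b=8,-]
e10 deliver 2→0: 0[foll,b=8,w]
e11 deliver 0→2: ·

empty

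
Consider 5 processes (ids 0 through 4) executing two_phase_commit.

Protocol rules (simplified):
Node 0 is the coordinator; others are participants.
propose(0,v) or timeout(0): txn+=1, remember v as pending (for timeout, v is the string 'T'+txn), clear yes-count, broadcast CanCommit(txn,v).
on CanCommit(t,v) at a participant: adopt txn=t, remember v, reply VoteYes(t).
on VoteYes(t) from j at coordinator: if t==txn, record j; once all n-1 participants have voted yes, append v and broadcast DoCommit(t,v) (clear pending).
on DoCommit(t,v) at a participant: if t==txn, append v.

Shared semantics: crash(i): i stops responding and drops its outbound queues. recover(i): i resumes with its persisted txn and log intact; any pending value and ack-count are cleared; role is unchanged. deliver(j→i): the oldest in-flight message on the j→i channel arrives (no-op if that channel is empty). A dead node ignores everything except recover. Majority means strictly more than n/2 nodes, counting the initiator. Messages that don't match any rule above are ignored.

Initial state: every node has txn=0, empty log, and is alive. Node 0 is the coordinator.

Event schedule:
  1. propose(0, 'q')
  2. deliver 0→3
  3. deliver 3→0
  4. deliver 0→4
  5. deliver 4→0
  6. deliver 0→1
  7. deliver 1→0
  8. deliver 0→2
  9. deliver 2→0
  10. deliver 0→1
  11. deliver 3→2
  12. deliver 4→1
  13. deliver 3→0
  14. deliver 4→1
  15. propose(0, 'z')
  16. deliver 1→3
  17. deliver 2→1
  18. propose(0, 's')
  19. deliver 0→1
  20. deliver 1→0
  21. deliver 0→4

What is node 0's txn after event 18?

3

1. propose(0,'q'):  <0:coor t1 ->
2. deliver 0→3:  <3:part t1 ->
3. deliver 3→0:  nop
4. deliver 0→4:  <4:part t1 ->
5. deliver 4→0:  nop
6. deliver 0→1:  <1:part t1 ->
7. deliver 1→0:  nop
8. deliver 0→2:  <2:part t1 ->
9. deliver 2→0:  <0:coor t1 q>
10. deliver 0→1:  <1:part t1 q>
11. deliver 3→2:  nop
12. deliver 4→1:  nop
13. deliver 3→0:  nop
14. deliver 4→1:  nop
15. propose(0,'z'):  <0:coor t2 q>
16. deliver 1→3:  nop
17. deliver 2→1:  nop
18. propose(0,'s'):  <0:coor t3 q>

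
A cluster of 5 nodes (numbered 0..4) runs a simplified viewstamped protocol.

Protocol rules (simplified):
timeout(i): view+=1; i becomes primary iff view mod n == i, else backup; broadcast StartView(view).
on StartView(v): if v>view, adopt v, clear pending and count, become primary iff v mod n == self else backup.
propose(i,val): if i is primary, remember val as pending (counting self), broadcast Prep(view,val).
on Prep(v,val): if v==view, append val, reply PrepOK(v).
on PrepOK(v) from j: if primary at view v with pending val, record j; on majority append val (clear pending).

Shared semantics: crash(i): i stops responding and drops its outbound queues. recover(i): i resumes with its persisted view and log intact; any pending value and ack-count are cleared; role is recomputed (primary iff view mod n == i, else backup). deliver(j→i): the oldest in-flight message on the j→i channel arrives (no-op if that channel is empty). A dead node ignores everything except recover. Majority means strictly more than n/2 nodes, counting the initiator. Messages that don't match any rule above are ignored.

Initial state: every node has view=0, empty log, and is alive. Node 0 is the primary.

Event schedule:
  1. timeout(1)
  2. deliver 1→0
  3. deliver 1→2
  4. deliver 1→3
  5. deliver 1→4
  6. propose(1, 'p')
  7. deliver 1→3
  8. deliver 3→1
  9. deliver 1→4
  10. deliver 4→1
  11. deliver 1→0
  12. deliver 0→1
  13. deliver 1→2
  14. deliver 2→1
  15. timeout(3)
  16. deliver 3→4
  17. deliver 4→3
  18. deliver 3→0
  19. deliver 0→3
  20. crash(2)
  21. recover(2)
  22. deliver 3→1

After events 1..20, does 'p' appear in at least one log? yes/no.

e1 timeout(1): 1[prim,v=1,-]
e2 deliver 1→0: 0[back,v=1,-]
e3 deliver 1→2: 2[back,v=1,-]
e4 deliver 1→3: 3[back,v=1,-]
e5 deliver 1→4: 4[back,v=1,-]
e6 propose(1,'p'): ·
e7 deliver 1→3: 3[back,v=1,p]
e8 deliver 3→1: ·
e9 deliver 1→4: 4[back,v=1,p]
e10 deliver 4→1: 1[prim,v=1,p]
e11 deliver 1→0: 0[back,v=1,p]
e12 deliver 0→1: ·
e13 deliver 1→2: 2[back,v=1,p]
e14 deliver 2→1: ·
e15 timeout(3): 3[back,v=2,p]
e16 deliver 3→4: 4[back,v=2,p]
e17 deliver 4→3: ·
e18 deliver 3→0: 0[back,v=2,p]
e19 deliver 0→3: ·
e20 crash(2): 2[✗back,v=1,p]

yes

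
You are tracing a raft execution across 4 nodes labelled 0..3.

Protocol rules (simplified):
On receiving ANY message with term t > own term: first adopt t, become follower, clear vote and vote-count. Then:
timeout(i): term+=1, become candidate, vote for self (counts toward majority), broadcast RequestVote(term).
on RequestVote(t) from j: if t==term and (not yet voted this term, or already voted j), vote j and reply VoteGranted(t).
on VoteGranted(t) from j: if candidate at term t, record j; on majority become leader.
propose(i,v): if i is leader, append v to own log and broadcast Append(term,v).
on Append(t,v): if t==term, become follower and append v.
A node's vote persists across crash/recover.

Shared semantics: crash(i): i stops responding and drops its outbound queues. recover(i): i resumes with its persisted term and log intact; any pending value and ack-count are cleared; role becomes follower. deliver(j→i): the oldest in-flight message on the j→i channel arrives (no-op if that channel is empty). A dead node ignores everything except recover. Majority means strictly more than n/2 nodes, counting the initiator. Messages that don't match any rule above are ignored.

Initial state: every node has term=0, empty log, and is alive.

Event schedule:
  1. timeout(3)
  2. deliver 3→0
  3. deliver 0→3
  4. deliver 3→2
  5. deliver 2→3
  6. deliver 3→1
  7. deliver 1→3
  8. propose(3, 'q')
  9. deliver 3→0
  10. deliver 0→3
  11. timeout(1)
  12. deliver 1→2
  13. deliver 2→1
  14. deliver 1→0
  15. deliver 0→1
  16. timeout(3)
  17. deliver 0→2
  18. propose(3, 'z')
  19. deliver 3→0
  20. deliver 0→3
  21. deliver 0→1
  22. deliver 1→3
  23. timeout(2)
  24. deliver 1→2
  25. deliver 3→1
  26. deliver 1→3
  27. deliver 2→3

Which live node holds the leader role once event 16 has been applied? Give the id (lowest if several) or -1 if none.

[1] timeout(3) → N3(cand t1 [-])
[2] deliver 3→0 → N0(foll t1 [-])
[3] deliver 0→3 → ∅
[4] deliver 3→2 → N2(foll t1 [-])
[5] deliver 2→3 → N3(lead t1 [-])
[6] deliver 3→1 → N1(foll t1 [-])
[7] deliver 1→3 → ∅
[8] propose(3,'q') → N3(lead t1 [q])
[9] deliver 3→0 → N0(foll t1 [q])
[10] deliver 0→3 → ∅
[11] timeout(1) → N1(cand t2 [-])
[12] deliver 1→2 → N2(foll t2 [-])
[13] deliver 2→1 → ∅
[14] deliver 1→0 → N0(foll t2 [q])
[15] deliver 0→1 → N1(lead t2 [-])
[16] timeout(3) → N3(cand t2 [q])

1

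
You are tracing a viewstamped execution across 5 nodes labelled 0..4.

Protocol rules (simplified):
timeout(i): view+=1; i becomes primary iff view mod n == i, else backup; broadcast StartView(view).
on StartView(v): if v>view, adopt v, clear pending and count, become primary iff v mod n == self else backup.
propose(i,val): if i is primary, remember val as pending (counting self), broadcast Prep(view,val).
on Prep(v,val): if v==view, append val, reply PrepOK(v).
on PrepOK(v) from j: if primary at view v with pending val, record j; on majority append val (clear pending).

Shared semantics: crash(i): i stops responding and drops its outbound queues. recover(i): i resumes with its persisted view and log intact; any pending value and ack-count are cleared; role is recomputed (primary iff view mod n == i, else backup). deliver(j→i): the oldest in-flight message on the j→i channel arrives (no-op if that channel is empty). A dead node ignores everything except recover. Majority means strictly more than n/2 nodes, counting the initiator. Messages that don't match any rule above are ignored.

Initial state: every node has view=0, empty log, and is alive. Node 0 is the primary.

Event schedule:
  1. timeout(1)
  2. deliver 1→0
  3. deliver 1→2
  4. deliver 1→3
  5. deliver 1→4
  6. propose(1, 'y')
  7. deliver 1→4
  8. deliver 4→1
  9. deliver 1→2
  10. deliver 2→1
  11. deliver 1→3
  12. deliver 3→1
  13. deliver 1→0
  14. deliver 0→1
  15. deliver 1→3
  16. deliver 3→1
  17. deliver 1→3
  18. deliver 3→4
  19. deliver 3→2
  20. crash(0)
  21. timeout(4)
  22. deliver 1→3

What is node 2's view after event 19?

1

1. timeout(1):  <1:prim v1 ->
2. deliver 1→0:  <0:back v1 ->
3. deliver 1→2:  <2:back v1 ->
4. deliver 1→3:  <3:back v1 ->
5. deliver 1→4:  <4:back v1 ->
6. propose(1,'y'):  nop
7. deliver 1→4:  <4:back v1 y>
8. deliver 4→1:  nop
9. deliver 1→2:  <2:back v1 y>
10. deliver 2→1:  <1:prim v1 y>
11. deliver 1→3:  <3:back v1 y>
12. deliver 3→1:  nop
13. deliver 1→0:  <0:back v1 y>
14. deliver 0→1:  nop
15. deliver 1→3:  nop
16. deliver 3→1:  nop
17. deliver 1→3:  nop
18. deliver 3→4:  nop
19. deliver 3→2:  nop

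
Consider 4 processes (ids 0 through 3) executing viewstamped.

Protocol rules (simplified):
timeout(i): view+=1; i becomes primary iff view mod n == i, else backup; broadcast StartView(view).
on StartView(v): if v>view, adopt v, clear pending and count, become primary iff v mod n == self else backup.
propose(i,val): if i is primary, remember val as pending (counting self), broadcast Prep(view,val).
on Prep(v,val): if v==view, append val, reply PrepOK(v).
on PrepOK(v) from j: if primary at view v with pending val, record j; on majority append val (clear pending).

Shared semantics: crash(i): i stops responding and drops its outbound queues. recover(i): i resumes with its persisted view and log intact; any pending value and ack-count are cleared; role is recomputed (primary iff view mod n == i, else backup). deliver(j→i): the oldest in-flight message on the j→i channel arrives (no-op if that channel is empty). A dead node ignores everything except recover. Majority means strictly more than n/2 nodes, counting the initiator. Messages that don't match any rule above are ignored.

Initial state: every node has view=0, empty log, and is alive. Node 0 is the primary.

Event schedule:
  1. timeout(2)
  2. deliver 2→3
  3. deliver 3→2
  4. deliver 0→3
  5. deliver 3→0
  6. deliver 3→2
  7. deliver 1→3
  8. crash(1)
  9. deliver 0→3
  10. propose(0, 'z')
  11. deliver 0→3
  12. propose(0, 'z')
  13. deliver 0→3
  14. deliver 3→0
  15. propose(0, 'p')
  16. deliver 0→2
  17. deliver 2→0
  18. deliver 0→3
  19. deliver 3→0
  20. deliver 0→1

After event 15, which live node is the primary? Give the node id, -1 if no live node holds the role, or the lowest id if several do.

1. timeout(2):  <2:back v1 ->
2. deliver 2→3:  <3:back v1 ->
3. deliver 3→2:  nop
4. deliver 0→3:  nop
5. deliver 3→0:  nop
6. deliver 3→2:  nop
7. deliver 1→3:  nop
8. crash(1):  <1:✗back v0 ->
9. deliver 0→3:  nop
10. propose(0,'z'):  nop
11. deliver 0→3:  nop
12. propose(0,'z'):  nop
13. deliver 0→3:  nop
14. deliver 3→0:  nop
15. propose(0,'p'):  nop

0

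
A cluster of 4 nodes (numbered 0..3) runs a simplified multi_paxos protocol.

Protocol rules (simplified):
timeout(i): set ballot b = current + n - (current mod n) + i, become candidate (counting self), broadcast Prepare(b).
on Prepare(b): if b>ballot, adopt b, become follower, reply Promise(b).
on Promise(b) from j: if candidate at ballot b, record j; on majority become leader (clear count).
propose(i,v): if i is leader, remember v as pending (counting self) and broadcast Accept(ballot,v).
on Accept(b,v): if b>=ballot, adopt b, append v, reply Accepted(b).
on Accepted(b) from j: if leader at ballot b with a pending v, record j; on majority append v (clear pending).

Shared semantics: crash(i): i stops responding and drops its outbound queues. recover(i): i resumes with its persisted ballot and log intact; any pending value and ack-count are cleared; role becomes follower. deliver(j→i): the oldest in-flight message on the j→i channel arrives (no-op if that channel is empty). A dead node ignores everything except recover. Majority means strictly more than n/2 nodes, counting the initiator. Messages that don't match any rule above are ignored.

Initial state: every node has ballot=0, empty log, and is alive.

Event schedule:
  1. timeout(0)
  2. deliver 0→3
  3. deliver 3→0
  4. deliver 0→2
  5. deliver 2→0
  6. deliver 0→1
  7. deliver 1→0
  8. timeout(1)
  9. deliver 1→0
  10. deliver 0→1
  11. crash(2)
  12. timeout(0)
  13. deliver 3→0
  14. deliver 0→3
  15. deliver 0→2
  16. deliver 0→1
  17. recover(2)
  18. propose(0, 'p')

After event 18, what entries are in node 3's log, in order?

empty

e1 timeout(0): 0[cand,b=4,-]
e2 deliver 0→3: 3[foll,b=4,-]
e3 deliver 3→0: ·
e4 deliver 0→2: 2[foll,b=4,-]
e5 deliver 2→0: 0[lead,b=4,-]
e6 deliver 0→1: 1[foll,b=4,-]
e7 deliver 1→0: ·
e8 timeout(1): 1[cand,b=9,-]
e9 deliver 1→0: 0[foll,b=9,-]
e10 deliver 0→1: ·
e11 crash(2): 2[✗foll,b=4,-]
e12 timeout(0): 0[cand,b=12,-]
e13 deliver 3→0: ·
e14 deliver 0→3: 3[foll,b=12,-]
e15 deliver 0→2: ·
e16 deliver 0→1: 1[foll,b=12,-]
e17 recover(2): 2[foll,b=4,-]
e18 propose(0,'p'): ·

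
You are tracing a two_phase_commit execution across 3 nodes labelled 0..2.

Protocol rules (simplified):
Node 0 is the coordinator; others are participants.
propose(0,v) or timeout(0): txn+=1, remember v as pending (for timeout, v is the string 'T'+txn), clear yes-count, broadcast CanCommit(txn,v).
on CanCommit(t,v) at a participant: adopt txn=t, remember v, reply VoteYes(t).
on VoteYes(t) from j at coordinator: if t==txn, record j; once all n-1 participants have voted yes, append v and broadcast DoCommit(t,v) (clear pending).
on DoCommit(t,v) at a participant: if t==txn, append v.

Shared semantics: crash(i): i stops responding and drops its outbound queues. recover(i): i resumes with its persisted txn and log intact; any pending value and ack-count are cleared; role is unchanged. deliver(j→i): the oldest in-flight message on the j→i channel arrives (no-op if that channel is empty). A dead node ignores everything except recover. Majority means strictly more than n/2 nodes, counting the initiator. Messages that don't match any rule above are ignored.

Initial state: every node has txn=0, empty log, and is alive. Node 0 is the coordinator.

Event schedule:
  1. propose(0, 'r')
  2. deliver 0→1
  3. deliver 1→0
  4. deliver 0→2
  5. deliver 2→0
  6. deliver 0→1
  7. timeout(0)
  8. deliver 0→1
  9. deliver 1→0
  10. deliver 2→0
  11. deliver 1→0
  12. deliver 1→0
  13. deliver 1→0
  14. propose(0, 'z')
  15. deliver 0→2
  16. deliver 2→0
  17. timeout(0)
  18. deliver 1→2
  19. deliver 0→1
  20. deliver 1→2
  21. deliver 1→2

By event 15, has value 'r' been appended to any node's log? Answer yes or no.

yes

[1] propose(0,'r') → N0(coor t1 [-])
[2] deliver 0→1 → N1(part t1 [-])
[3] deliver 1→0 → ∅
[4] deliver 0→2 → N2(part t1 [-])
[5] deliver 2→0 → N0(coor t1 [r])
[6] deliver 0→1 → N1(part t1 [r])
[7] timeout(0) → N0(coor t2 [r])
[8] deliver 0→1 → N1(part t2 [r])
[9] deliver 1→0 → ∅
[10] deliver 2→0 → ∅
[11] deliver 1→0 → ∅
[12] deliver 1→0 → ∅
[13] deliver 1→0 → ∅
[14] propose(0,'z') → N0(coor t3 [r])
[15] deliver 0→2 → N2(part t1 [r])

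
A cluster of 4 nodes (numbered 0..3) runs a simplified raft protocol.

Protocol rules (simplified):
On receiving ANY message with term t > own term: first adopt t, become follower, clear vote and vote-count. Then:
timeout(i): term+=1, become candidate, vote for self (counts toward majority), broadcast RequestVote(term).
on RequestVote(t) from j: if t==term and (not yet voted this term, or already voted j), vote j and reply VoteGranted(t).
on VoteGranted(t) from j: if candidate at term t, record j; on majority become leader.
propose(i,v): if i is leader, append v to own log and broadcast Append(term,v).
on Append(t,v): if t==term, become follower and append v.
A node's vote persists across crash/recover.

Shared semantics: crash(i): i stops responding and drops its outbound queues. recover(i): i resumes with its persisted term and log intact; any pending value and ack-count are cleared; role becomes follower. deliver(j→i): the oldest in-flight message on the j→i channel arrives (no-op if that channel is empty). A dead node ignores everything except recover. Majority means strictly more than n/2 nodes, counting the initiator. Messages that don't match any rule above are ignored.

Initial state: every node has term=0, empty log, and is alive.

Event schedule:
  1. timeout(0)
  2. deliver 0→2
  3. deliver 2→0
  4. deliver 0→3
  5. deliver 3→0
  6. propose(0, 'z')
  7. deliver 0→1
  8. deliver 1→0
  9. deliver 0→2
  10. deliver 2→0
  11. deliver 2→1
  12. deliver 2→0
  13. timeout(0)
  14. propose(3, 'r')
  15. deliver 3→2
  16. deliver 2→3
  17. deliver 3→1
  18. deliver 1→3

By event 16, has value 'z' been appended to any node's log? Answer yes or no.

after 1 — timeout(0): n0:cand/t1/[-]
after 2 — deliver 0→2: n2:foll/t1/[-]
after 3 — deliver 2→0: ·
after 4 — deliver 0→3: n3:foll/t1/[-]
after 5 — deliver 3→0: n0:lead/t1/[-]
after 6 — propose(0,'z'): n0:lead/t1/[z]
after 7 — deliver 0→1: n1:foll/t1/[-]
after 8 — deliver 1→0: ·
after 9 — deliver 0→2: n2:foll/t1/[z]
after 10 — deliver 2→0: ·
after 11 — deliver 2→1: ·
after 12 — deliver 2→0: ·
after 13 — timeout(0): n0:cand/t2/[z]
after 14 — propose(3,'r'): ·
after 15 — deliver 3→2: ·
after 16 — deliver 2→3: ·

yes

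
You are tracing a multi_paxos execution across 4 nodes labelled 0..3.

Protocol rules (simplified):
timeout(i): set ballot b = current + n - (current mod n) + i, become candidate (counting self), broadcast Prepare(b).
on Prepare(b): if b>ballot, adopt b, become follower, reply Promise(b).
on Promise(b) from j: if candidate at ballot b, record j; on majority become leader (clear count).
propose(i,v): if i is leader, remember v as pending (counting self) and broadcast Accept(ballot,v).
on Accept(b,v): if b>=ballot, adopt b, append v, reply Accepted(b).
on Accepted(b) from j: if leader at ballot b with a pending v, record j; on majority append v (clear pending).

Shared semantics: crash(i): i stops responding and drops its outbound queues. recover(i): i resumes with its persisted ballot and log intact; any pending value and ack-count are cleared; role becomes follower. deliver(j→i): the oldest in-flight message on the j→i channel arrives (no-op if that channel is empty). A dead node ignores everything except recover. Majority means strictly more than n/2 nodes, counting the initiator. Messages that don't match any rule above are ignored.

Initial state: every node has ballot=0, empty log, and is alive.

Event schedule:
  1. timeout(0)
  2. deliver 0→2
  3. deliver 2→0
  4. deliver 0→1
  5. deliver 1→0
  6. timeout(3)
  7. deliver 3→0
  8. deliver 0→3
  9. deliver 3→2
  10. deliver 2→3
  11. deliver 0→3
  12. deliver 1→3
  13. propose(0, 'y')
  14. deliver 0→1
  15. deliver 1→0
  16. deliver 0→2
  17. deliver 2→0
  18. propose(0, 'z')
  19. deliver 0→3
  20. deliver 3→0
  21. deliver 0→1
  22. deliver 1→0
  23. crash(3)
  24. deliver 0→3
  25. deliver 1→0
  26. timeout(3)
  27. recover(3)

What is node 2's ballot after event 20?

[1] timeout(0) → N0(cand b4 [-])
[2] deliver 0→2 → N2(foll b4 [-])
[3] deliver 2→0 → ∅
[4] deliver 0→1 → N1(foll b4 [-])
[5] deliver 1→0 → N0(lead b4 [-])
[6] timeout(3) → N3(cand b7 [-])
[7] deliver 3→0 → N0(foll b7 [-])
[8] deliver 0→3 → ∅
[9] deliver 3→2 → N2(foll b7 [-])
[10] deliver 2→3 → ∅
[11] deliver 0→3 → N3(lead b7 [-])
[12] deliver 1→3 → ∅
[13] propose(0,'y') → ∅
[14] deliver 0→1 → ∅
[15] deliver 1→0 → ∅
[16] deliver 0→2 → ∅
[17] deliver 2→0 → ∅
[18] propose(0,'z') → ∅
[19] deliver 0→3 → ∅
[20] deliver 3→0 → ∅

7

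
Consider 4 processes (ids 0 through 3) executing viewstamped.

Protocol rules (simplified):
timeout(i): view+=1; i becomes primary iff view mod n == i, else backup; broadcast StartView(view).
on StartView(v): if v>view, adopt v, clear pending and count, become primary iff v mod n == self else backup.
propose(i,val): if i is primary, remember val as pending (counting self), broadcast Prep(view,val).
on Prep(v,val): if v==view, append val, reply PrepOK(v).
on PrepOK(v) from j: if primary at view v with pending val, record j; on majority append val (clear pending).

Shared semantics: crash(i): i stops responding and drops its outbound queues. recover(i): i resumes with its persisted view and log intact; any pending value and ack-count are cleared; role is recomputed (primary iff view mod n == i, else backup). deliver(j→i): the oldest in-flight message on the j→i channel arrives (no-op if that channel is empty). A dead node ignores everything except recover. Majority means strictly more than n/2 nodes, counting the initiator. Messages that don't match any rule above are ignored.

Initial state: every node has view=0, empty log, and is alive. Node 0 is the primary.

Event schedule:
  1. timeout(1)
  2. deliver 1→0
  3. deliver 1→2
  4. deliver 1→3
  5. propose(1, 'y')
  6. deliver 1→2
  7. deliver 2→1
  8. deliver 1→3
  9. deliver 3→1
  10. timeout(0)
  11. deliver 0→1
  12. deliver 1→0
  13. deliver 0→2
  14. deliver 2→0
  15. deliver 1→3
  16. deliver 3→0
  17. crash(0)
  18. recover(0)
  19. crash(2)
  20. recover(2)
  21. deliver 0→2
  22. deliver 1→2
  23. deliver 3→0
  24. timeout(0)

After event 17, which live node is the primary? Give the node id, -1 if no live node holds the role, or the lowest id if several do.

2

e1 timeout(1): 1[prim,v=1,-]
e2 deliver 1→0: 0[back,v=1,-]
e3 deliver 1→2: 2[back,v=1,-]
e4 deliver 1→3: 3[back,v=1,-]
e5 propose(1,'y'): ·
e6 deliver 1→2: 2[back,v=1,y]
e7 deliver 2→1: ·
e8 deliver 1→3: 3[back,v=1,y]
e9 deliver 3→1: 1[prim,v=1,y]
e10 timeout(0): 0[back,v=2,-]
e11 deliver 0→1: 1[back,v=2,y]
e12 deliver 1→0: ·
e13 deliver 0→2: 2[prim,v=2,y]
e14 deliver 2→0: ·
e15 deliver 1→3: ·
e16 deliver 3→0: ·
e17 crash(0): 0[✗back,v=2,-]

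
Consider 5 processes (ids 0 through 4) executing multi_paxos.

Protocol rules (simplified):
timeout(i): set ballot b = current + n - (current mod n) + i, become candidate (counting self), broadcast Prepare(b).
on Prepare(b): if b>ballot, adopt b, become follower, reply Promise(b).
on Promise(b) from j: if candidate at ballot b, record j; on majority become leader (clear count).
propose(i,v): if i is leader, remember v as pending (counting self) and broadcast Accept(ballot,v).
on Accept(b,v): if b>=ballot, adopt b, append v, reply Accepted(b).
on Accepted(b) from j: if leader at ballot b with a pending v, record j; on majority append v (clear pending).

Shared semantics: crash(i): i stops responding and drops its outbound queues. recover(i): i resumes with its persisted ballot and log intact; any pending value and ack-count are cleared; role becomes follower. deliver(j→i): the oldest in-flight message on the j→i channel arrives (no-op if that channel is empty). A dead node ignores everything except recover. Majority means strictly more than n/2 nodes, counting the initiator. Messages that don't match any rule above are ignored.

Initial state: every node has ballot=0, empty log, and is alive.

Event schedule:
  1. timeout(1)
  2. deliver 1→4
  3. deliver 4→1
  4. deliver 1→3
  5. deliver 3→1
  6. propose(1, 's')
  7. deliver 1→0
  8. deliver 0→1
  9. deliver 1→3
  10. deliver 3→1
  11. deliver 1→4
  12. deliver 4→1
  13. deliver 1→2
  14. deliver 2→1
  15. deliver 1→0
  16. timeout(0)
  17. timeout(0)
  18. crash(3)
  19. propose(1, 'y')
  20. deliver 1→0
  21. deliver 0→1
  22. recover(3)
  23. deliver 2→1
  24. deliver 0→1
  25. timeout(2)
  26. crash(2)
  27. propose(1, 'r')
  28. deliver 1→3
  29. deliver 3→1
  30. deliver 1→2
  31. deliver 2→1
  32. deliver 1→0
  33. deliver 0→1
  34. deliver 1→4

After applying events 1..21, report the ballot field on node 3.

step 1 timeout(1): 1={cand,b=6,log=-}
step 2 deliver 1→4: 4={foll,b=6,log=-}
step 3 deliver 4→1: —
step 4 deliver 1→3: 3={foll,b=6,log=-}
step 5 deliver 3→1: 1={lead,b=6,log=-}
step 6 propose(1,'s'): —
step 7 deliver 1→0: 0={foll,b=6,log=-}
step 8 deliver 0→1: —
step 9 deliver 1→3: 3={foll,b=6,log=s}
step 10 deliver 3→1: —
step 11 deliver 1→4: 4={foll,b=6,log=s}
step 12 deliver 4→1: 1={lead,b=6,log=s}
step 13 deliver 1→2: 2={foll,b=6,log=-}
step 14 deliver 2→1: —
step 15 deliver 1→0: 0={foll,b=6,log=s}
step 16 timeout(0): 0={cand,b=10,log=s}
step 17 timeout(0): 0={cand,b=15,log=s}
step 18 crash(3): 3={✗foll,b=6,log=s}
step 19 propose(1,'y'): —
step 20 deliver 1→0: —
step 21 deliver 0→1: —

6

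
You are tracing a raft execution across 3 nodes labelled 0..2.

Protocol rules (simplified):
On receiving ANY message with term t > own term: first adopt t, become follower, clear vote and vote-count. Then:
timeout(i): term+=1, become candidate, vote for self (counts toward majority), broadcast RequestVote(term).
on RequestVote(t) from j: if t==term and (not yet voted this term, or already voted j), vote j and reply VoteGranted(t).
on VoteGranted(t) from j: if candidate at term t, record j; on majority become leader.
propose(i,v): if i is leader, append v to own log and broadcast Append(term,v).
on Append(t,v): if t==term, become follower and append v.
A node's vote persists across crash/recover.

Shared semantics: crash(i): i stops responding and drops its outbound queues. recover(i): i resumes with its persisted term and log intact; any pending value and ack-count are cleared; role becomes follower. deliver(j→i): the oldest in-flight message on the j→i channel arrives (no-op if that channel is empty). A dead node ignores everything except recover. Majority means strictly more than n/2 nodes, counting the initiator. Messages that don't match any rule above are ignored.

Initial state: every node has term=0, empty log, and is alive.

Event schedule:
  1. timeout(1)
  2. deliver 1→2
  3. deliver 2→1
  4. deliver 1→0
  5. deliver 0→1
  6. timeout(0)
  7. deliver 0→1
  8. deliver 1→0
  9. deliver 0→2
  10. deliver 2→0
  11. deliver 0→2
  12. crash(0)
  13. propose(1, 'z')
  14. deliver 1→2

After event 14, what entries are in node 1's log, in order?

empty

after 1 — timeout(1): n1:cand/t1/[-]
after 2 — deliver 1→2: n2:foll/t1/[-]
after 3 — deliver 2→1: n1:lead/t1/[-]
after 4 — deliver 1→0: n0:foll/t1/[-]
after 5 — deliver 0→1: ·
after 6 — timeout(0): n0:cand/t2/[-]
after 7 — deliver 0→1: n1:foll/t2/[-]
after 8 — deliver 1→0: n0:lead/t2/[-]
after 9 — deliver 0→2: n2:foll/t2/[-]
after 10 — deliver 2→0: ·
after 11 — deliver 0→2: ·
after 12 — crash(0): n0:✗lead/t2/[-]
after 13 — propose(1,'z'): ·
after 14 — deliver 1→2: ·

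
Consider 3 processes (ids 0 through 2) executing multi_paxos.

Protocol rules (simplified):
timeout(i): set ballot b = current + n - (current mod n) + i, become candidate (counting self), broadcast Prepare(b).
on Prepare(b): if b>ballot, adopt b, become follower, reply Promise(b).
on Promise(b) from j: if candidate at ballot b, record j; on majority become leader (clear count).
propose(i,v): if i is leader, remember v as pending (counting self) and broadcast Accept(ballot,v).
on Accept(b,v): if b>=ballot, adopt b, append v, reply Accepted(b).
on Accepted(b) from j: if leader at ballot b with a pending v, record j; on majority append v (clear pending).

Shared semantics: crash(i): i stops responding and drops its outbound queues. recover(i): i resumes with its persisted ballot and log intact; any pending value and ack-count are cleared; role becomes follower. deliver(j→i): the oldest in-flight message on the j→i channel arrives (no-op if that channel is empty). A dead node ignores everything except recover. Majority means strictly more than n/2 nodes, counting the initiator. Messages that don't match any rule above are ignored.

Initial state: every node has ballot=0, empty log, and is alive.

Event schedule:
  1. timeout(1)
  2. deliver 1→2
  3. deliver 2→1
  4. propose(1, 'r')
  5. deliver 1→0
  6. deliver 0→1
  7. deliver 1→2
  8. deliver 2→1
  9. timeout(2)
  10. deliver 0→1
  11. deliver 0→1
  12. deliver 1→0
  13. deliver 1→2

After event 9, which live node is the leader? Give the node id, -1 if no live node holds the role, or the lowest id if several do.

1

[1] timeout(1) → N1(cand b4 [-])
[2] deliver 1→2 → N2(foll b4 [-])
[3] deliver 2→1 → N1(lead b4 [-])
[4] propose(1,'r') → ∅
[5] deliver 1→0 → N0(foll b4 [-])
[6] deliver 0→1 → ∅
[7] deliver 1→2 → N2(foll b4 [r])
[8] deliver 2→1 → N1(lead b4 [r])
[9] timeout(2) → N2(cand b8 [r])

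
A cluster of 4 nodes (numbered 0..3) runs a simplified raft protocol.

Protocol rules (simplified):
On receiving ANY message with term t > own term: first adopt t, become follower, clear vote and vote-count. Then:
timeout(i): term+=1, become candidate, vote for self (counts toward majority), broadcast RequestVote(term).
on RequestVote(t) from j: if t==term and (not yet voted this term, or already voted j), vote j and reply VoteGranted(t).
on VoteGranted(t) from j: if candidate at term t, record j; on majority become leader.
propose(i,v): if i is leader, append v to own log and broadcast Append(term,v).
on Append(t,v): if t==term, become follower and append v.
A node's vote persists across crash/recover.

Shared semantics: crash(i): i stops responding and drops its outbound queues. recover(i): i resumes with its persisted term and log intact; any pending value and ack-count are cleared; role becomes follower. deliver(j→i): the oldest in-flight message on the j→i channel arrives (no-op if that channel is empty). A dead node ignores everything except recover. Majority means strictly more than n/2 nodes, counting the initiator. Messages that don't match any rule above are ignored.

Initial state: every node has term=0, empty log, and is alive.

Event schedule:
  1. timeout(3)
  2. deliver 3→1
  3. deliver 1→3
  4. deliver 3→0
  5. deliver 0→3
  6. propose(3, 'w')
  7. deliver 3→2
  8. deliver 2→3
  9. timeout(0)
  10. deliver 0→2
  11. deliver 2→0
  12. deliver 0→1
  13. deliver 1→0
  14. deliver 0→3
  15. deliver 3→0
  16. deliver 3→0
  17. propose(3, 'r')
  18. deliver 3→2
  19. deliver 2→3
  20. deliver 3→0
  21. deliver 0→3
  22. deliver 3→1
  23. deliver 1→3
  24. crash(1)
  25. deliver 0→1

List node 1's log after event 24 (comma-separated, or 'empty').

1. timeout(3):  <3:cand t1 ->
2. deliver 3→1:  <1:foll t1 ->
3. deliver 1→3:  nop
4. deliver 3→0:  <0:foll t1 ->
5. deliver 0→3:  <3:lead t1 ->
6. propose(3,'w'):  <3:lead t1 w>
7. deliver 3→2:  <2:foll t1 ->
8. deliver 2→3:  nop
9. timeout(0):  <0:cand t2 ->
10. deliver 0→2:  <2:foll t2 ->
11. deliver 2→0:  nop
12. deliver 0→1:  <1:foll t2 ->
13. deliver 1→0:  <0:lead t2 ->
14. deliver 0→3:  <3:foll t2 w>
15. deliver 3→0:  nop
16. deliver 3→0:  nop
17. propose(3,'r'):  nop
18. deliver 3→2:  nop
19. deliver 2→3:  nop
20. deliver 3→0:  nop
21. deliver 0→3:  nop
22. deliver 3→1:  nop
23. deliver 1→3:  nop
24. crash(1):  <1:✗foll t2 ->

empty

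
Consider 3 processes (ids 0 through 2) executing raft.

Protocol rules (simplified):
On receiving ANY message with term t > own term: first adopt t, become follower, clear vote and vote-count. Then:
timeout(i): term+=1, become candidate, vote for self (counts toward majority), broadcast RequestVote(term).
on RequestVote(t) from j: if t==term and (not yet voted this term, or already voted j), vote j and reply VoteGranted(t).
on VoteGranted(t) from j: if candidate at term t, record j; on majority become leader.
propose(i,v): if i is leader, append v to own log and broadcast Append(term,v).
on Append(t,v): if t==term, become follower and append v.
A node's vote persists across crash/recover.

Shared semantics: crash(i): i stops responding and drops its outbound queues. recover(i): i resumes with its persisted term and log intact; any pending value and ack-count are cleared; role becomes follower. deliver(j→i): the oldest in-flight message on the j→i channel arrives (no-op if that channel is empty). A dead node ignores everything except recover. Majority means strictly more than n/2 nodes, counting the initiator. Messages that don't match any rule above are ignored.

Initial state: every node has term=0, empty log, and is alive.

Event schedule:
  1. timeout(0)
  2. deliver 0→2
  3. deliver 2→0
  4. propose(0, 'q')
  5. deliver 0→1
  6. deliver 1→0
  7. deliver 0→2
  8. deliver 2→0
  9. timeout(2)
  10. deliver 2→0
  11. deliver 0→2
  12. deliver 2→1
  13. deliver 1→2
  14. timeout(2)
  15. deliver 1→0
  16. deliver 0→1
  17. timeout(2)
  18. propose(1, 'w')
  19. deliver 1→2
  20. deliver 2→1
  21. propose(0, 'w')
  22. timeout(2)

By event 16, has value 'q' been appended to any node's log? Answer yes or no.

after 1 — timeout(0): n0:cand/t1/[-]
after 2 — deliver 0→2: n2:foll/t1/[-]
after 3 — deliver 2→0: n0:lead/t1/[-]
after 4 — propose(0,'q'): n0:lead/t1/[q]
after 5 — deliver 0→1: n1:foll/t1/[-]
after 6 — deliver 1→0: ·
after 7 — deliver 0→2: n2:foll/t1/[q]
after 8 — deliver 2→0: ·
after 9 — timeout(2): n2:cand/t2/[q]
after 10 — deliver 2→0: n0:foll/t2/[q]
after 11 — deliver 0→2: n2:lead/t2/[q]
after 12 — deliver 2→1: n1:foll/t2/[-]
after 13 — deliver 1→2: ·
after 14 — timeout(2): n2:cand/t3/[q]
after 15 — deliver 1→0: ·
after 16 — deliver 0→1: ·

yes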